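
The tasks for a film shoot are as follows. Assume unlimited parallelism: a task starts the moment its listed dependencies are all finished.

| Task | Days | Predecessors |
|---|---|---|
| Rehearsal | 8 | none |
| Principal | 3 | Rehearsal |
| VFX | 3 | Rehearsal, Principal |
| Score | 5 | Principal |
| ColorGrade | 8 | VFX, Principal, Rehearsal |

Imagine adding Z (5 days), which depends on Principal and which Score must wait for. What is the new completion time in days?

22

Originally the project takes 22 days.
With Z inserted, Score now waits for max(Principal, Z).
New critical path: Rehearsal→Principal→VFX→ColorGrade = 8+3+3+8 = 22 ⇒ 22 days.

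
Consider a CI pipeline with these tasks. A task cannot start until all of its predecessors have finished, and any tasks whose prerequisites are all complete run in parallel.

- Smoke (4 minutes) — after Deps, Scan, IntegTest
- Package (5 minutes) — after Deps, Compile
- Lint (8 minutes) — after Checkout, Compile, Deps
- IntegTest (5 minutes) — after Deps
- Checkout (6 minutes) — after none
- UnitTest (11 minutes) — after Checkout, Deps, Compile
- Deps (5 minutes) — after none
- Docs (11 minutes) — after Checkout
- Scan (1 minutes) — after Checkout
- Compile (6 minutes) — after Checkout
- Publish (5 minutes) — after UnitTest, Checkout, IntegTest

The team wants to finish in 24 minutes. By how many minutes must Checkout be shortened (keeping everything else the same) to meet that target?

Current finish: 28 minutes; target: 24.
Checkout is on every critical path, so each minute cut from Checkout cuts the finish by one (this holds down to a finish of 23).
Need 28 − 24 = 4 minutes off Checkout → Checkout becomes 2 minutes, finish becomes 24.

4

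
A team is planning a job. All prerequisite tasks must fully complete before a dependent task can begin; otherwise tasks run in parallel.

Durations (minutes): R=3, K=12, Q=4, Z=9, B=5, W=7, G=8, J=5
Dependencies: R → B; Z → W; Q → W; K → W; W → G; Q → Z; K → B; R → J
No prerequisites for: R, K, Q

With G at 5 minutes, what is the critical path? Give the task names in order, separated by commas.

The binding path is Q→Z→W→G = 4+9+7+8 = 28; finish at 28 minutes.
Since G is critical, the -3 change carries straight to that chain (now 25 minutes).
That remains the longest chain; total 25 minutes.

Q, Z, W, G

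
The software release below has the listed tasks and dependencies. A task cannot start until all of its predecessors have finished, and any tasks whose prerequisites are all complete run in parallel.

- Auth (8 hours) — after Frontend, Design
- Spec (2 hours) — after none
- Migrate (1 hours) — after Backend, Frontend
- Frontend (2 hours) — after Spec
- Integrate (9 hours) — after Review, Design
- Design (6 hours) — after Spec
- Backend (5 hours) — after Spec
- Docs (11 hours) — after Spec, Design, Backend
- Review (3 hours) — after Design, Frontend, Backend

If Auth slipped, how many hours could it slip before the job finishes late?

4

The longest chain is Spec→Design→Review→Integrate = 2+6+3+9 = 20; overall finish 20 hours.
Auth finishes as early as 16 and must finish by 20.
Slack of Auth = 12 − 8 = 4 hours.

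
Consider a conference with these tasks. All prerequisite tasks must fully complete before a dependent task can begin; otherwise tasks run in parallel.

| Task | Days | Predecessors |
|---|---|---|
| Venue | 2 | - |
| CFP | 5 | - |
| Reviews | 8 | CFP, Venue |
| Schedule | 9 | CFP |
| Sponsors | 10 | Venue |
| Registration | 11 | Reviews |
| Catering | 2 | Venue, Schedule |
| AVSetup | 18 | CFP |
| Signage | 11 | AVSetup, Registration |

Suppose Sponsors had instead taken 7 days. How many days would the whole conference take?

Baseline: CFP→Reviews→Registration→Signage = 5+8+11+11 = 35 → 35 days.
Sponsors has 23 days of float (longest path through it is 12).
The critical path is still CFP→Reviews→Registration→Signage; finish is now 35 days.

35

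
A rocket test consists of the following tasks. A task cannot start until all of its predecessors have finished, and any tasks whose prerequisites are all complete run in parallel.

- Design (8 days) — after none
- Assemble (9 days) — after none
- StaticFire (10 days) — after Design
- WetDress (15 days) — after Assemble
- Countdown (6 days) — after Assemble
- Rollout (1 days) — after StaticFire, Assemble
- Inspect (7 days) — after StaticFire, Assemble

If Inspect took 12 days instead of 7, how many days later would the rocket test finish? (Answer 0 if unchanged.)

Critical path before the change: Design→StaticFire→Inspect = 8+10+7 = 25 giving 25 days.
Since Inspect is critical, the +5 change carries straight to that chain (now 30 days).
That remains the longest chain; total 30 days.
Change in finish: 30 − 25 = +5 days.

5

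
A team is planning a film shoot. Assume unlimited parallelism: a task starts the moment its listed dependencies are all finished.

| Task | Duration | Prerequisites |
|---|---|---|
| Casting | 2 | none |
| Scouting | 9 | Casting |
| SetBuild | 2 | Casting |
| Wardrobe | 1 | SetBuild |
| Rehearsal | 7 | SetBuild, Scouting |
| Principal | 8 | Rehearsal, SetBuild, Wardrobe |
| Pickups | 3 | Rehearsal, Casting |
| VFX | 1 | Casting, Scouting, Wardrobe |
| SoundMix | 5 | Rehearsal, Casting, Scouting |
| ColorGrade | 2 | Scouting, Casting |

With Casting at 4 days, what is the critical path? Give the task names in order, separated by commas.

Casting, Scouting, Rehearsal, Principal

As given, the longest chain is Casting→Scouting→Rehearsal→Principal = 2+9+7+8 = 26, so the finish is 26 days.
Casting is on the critical path; changing it to 4 makes that path 28 days.
That remains the longest chain; total 28 days.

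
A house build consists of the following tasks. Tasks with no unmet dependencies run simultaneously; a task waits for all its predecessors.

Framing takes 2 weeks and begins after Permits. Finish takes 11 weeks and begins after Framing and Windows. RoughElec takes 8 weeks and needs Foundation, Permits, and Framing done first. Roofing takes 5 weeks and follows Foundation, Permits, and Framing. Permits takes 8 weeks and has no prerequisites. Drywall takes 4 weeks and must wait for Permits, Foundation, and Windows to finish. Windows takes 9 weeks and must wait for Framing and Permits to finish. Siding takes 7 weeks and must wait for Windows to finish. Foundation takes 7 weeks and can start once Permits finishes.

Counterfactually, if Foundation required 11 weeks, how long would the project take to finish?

As given, the longest chain is Permits→Framing→Windows→Finish = 8+2+9+11 = 30, so the finish is 30 weeks.
Foundation is off the critical path — its longest chain is 23 weeks, giving 7 of slack.
That remains the longest chain; total 30 weeks.

30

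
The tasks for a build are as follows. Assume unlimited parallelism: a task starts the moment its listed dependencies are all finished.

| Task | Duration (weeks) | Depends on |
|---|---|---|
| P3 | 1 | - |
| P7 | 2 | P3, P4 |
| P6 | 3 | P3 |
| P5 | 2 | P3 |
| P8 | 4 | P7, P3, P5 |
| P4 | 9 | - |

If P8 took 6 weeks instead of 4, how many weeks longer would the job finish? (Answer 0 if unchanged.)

Critical path before the change: P4→P7→P8 = 9+2+4 = 15 giving 15 weeks.
P8 lies on that path, so at 6 weeks the path becomes 17 weeks.
The critical path is still P4→P7→P8; finish is now 17 weeks.
Change in finish: 17 − 15 = +2 weeks.

2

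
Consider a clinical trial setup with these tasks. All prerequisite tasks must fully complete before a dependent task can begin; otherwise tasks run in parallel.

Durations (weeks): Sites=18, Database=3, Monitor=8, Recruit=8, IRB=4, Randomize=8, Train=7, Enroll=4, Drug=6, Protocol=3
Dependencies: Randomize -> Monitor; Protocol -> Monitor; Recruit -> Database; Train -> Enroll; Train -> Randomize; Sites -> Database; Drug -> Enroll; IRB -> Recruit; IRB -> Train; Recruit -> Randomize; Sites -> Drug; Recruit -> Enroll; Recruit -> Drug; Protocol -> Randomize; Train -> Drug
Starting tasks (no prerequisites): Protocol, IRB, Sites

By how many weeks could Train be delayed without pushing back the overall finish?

1

IRB→Recruit→Randomize→Monitor = 4+8+8+8 = 28 sets the makespan at 28 weeks.
The longest chain containing Train totals 27 weeks.
Float = 28 − 27 = 1.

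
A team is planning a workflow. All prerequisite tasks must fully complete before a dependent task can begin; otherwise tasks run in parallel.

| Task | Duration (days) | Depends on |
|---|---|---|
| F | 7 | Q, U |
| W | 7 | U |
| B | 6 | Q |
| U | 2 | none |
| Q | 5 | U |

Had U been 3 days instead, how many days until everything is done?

15

As given, the longest chain is U→Q→F = 2+5+7 = 14, so the finish is 14 days.
U lies on that path, so at 3 days the path becomes 15 days.
The critical path is still U→Q→F; finish is now 15 days.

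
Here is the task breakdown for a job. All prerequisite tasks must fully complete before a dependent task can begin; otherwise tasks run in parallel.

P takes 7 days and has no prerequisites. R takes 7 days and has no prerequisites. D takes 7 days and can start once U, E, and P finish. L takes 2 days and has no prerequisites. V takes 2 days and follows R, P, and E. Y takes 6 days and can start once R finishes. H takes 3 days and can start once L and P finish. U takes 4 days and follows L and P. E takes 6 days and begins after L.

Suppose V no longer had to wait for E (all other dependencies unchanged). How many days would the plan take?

Before: longest chain P→U→D = 7+4+7 = 18, finish 18.
Without E→V, V's earliest start moves from 8 to 7.
After: P→U→D = 7+4+7 = 18 → 18 days.

18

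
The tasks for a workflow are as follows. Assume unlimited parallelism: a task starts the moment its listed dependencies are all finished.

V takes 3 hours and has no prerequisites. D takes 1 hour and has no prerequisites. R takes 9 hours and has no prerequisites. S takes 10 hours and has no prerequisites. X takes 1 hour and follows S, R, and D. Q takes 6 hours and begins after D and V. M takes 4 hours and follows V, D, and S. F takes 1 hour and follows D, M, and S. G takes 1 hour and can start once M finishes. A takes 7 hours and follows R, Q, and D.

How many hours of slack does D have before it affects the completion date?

The longest chain is V→Q→A = 3+6+7 = 16; overall finish 16 hours.
D finishes as early as 1 and must finish by 3.
Float = 16 − 14 = 2.

2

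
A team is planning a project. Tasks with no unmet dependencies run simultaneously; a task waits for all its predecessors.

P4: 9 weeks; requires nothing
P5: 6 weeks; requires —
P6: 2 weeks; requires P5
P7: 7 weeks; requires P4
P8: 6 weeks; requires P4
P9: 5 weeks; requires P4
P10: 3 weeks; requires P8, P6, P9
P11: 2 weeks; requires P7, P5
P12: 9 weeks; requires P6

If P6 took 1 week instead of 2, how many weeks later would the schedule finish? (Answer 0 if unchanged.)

0

Critical path before the change: P4→P7→P11 = 9+7+2 = 18 giving 18 weeks.
P6 is off the critical path — its longest chain is 17 weeks, giving 1 of slack.
That remains the longest chain; total 18 weeks.
Change in finish: 18 − 18 = +0 weeks.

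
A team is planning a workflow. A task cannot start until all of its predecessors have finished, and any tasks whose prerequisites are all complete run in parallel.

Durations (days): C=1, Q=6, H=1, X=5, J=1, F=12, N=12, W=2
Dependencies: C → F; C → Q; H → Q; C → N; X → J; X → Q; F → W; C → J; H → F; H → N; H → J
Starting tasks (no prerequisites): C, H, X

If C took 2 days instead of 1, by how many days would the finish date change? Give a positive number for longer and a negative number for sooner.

Baseline: C→F→W = 1+12+2 = 15 → 15 days.
C lies on that path, so at 2 days the path becomes 16 days.
That remains the longest chain; total 16 days.
Change in finish: 16 − 15 = +1 days.

1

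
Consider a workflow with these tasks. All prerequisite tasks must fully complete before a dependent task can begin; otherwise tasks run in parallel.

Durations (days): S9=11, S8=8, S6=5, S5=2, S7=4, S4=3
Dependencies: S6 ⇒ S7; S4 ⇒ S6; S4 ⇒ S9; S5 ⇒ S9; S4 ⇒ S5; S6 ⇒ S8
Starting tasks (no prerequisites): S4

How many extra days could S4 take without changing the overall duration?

0

The longest chain is S4→S5→S9 = 3+2+11 = 16; overall finish 16 days.
Longest path through S4: 16 days (earliest finish 3, latest finish 3).
Slack of S4 = 0 − 0 = 0 days.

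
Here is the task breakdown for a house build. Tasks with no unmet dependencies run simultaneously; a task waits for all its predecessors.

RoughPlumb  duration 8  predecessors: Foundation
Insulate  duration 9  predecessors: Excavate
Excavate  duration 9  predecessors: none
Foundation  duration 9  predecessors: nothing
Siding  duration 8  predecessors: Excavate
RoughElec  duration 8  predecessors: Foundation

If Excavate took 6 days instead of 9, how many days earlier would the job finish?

1

Actual critical path: Excavate→Insulate = 9+9 = 18 ⇒ 18 days.
Since Excavate is critical, the -3 change carries straight to that chain (now 15 days).
New critical path: Foundation→RoughPlumb = 9+8 = 17 ⇒ 17 days.
Change in finish: 17 − 18 = -1 days.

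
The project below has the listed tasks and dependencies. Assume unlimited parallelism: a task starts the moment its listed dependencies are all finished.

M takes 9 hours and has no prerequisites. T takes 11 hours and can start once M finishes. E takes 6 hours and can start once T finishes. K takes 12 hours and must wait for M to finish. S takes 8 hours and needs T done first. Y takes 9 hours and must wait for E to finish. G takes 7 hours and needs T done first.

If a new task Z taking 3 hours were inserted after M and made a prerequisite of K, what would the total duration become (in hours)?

Originally the plan takes 35 hours.
With Z inserted, K now waits for max(M, Z).
New critical path: M→T→E→Y = 9+11+6+9 = 35 ⇒ 35 hours.

35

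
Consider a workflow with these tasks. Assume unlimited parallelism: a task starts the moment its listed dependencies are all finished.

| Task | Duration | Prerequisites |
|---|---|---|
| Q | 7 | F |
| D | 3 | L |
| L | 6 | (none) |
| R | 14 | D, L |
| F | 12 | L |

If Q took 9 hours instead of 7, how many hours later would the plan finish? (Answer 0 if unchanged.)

The binding path is L→F→Q = 6+12+7 = 25; finish at 25 hours.
Since Q is critical, the +2 change carries straight to that chain (now 27 hours).
No other chain overtakes it, so the finish is 27 hours.
Change in finish: 27 − 25 = +2 hours.

2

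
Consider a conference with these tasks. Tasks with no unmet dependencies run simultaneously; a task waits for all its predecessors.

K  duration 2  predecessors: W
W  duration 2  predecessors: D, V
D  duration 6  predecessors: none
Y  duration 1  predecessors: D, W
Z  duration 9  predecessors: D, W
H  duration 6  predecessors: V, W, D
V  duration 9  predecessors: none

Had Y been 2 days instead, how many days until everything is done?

20

The binding path is V→W→Z = 9+2+9 = 20; finish at 20 days.
Y is off the critical path — its longest chain is 12 days, giving 8 of slack.
No other chain overtakes it, so the finish is 20 days.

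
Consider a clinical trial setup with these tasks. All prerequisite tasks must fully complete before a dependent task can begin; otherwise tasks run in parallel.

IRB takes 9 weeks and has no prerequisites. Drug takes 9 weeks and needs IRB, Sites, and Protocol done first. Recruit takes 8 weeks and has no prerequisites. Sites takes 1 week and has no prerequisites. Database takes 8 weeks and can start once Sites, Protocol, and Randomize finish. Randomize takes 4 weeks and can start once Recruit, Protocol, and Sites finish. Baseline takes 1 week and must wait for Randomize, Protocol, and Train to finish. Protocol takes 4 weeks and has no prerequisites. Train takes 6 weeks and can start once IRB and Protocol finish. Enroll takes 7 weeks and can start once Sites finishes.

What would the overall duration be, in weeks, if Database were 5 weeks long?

As given, the longest chain is Recruit→Randomize→Database = 8+4+8 = 20, so the finish is 20 weeks.
Database lies on that path, so at 5 weeks the path becomes 17 weeks.
Now IRB→Drug = 9+9 = 18 is longest, so the finish becomes 18 weeks.

18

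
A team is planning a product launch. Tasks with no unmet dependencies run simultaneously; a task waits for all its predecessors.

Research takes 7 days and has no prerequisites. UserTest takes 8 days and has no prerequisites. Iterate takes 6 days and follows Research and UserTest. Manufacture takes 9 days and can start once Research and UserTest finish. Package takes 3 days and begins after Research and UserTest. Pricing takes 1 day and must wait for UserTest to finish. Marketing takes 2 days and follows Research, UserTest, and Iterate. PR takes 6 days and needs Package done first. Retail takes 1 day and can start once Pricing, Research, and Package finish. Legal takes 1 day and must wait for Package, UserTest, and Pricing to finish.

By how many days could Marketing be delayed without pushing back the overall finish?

The longest chain is UserTest→Manufacture = 8+9 = 17; overall finish 17 days.
Longest path through Marketing: 16 days (earliest finish 16, latest finish 17).
Float = 17 − 16 = 1.

1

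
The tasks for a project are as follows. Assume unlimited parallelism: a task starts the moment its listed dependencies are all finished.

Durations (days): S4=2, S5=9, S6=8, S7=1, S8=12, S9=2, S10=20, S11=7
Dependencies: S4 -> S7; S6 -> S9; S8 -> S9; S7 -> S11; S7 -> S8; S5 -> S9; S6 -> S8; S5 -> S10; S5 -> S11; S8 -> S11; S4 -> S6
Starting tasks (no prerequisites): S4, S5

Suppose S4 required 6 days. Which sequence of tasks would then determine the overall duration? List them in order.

S4, S6, S8, S11

The binding path is S4→S6→S8→S11 = 2+8+12+7 = 29; finish at 29 days.
Since S4 is critical, the +4 change carries straight to that chain (now 33 days).
The critical path is still S4→S6→S8→S11; finish is now 33 days.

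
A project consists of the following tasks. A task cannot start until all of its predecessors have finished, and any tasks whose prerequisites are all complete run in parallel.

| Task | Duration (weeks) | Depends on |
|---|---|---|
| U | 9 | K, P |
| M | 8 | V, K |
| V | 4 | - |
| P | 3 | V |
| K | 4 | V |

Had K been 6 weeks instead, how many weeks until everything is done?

Baseline: V→K→U = 4+4+9 = 17 → 17 weeks.
Since K is critical, the +2 change carries straight to that chain (now 19 weeks).
The critical path is still V→K→U; finish is now 19 weeks.

19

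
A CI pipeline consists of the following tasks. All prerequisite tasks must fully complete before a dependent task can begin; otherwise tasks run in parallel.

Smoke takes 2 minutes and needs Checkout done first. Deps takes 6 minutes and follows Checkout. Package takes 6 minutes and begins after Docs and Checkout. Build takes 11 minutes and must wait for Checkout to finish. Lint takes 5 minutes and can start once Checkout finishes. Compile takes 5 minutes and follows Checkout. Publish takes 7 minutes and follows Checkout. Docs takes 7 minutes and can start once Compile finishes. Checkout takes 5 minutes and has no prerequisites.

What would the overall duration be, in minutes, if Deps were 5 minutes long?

As given, the longest chain is Checkout→Compile→Docs→Package = 5+5+7+6 = 23, so the finish is 23 minutes.
The longest path through Deps is only 11 minutes, so Deps has float 12.
No other chain overtakes it, so the finish is 23 minutes.

23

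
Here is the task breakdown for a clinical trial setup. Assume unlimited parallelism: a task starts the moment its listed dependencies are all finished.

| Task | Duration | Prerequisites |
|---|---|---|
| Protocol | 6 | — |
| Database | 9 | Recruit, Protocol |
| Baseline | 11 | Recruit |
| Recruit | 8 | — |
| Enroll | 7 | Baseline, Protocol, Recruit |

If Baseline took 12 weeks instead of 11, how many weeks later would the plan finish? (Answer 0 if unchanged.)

As given, the longest chain is Recruit→Baseline→Enroll = 8+11+7 = 26, so the finish is 26 weeks.
Baseline lies on that path, so at 12 weeks the path becomes 27 weeks.
That remains the longest chain; total 27 weeks.
Change in finish: 27 − 26 = +1 weeks.

1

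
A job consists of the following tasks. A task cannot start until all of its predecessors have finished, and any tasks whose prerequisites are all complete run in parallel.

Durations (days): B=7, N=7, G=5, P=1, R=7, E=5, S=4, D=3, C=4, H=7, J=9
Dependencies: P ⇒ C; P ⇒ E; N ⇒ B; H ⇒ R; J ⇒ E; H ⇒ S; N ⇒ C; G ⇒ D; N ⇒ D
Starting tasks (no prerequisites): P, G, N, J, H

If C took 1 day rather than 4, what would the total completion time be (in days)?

Actual critical path: N→B = 7+7 = 14 ⇒ 14 days.
C has 3 days of float (longest path through it is 11).
The critical path is still N→B; finish is now 14 days.

14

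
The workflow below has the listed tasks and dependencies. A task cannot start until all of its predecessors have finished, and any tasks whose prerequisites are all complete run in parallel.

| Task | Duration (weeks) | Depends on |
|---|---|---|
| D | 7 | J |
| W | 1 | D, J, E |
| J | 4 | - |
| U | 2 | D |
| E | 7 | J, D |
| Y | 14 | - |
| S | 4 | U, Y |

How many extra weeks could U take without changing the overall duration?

2

J→D→E→W = 4+7+7+1 = 19 sets the makespan at 19 weeks.
Longest path through U: 17 weeks (earliest finish 13, latest finish 15).
So U can slip 15 − 13 = 2 weeks.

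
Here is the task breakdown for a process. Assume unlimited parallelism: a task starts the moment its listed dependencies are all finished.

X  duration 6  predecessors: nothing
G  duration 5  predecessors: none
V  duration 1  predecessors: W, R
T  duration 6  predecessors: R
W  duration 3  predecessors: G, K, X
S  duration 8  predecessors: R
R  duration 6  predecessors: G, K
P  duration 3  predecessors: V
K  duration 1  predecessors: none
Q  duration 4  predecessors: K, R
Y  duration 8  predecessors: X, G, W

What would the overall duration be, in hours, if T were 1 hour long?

As given, the longest chain is G→R→S = 5+6+8 = 19, so the finish is 19 hours.
The longest path through T is only 17 hours, so T has float 2.
No other chain overtakes it, so the finish is 19 hours.

19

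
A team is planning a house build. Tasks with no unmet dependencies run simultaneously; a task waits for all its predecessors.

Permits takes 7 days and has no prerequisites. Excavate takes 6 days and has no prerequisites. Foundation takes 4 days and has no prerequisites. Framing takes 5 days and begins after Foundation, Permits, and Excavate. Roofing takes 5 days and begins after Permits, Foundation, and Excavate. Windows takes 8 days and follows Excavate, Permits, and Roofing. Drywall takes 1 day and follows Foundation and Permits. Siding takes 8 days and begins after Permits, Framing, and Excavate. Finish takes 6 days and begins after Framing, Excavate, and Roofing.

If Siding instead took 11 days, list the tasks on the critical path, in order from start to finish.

Permits, Framing, Siding

Actual critical path: Permits→Framing→Siding = 7+5+8 = 20 ⇒ 20 days.
Siding lies on that path, so at 11 days the path becomes 23 days.
No other chain overtakes it, so the finish is 23 days.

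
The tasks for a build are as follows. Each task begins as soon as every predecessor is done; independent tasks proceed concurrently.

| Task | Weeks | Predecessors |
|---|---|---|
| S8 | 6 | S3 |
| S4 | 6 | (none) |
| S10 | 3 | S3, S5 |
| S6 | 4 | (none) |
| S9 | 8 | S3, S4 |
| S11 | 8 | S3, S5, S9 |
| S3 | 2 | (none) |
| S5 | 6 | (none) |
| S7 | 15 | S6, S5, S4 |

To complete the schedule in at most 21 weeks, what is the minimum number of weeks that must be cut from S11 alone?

Current finish: 22 weeks; target: 21.
S11 is on every critical path, so each week cut from S11 cuts the finish by one (this holds down to a finish of 21).
Need 22 − 21 = 1 week off S11 → S11 becomes 7 weeks, finish becomes 21.

1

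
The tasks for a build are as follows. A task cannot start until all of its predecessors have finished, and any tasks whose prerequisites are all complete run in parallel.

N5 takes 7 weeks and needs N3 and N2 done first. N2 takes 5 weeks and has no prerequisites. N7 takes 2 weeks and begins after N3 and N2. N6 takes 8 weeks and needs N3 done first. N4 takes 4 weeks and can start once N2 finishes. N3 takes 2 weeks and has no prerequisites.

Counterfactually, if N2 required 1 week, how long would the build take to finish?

10

As given, the longest chain is N2→N5 = 5+7 = 12, so the finish is 12 weeks.
N2 lies on that path, so at 1 week the path becomes 8 weeks.
The binding chain switches to N3→N6 = 2+8 = 10; finish 10 weeks.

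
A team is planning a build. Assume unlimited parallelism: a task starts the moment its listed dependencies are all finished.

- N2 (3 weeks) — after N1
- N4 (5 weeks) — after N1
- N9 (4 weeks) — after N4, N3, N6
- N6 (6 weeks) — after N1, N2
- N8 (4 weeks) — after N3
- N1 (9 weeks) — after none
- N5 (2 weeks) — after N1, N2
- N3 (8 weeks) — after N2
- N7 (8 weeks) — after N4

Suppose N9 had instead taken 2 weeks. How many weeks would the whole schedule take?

24

As given, the longest chain is N1→N2→N3→N9 = 9+3+8+4 = 24, so the finish is 24 weeks.
Since N9 is critical, the -2 change carries straight to that chain (now 22 weeks).
New critical path: N1→N2→N3→N8 = 9+3+8+4 = 24 ⇒ 24 weeks.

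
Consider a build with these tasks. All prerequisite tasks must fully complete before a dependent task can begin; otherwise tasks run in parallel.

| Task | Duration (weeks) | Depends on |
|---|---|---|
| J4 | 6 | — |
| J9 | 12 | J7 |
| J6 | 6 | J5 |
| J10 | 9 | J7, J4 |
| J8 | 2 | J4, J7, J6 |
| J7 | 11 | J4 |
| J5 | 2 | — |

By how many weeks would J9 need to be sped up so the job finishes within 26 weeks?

3

Current finish: 29 weeks; target: 26.
J9 is on every critical path, so each week cut from J9 cuts the finish by one (this holds down to a finish of 26).
Need 29 − 26 = 3 weeks off J9 → J9 becomes 9 weeks, finish becomes 26.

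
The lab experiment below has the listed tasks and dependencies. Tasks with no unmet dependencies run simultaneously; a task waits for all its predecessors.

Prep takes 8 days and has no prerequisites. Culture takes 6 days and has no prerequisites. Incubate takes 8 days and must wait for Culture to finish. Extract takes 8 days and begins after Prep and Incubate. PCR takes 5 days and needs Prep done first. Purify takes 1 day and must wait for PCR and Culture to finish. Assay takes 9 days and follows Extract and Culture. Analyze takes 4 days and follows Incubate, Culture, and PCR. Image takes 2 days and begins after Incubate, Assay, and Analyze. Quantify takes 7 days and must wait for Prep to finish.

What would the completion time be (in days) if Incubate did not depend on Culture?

With the dependency in place, Culture→Incubate→Extract→Assay→Image = 6+8+8+9+2 = 33 sets the finish at 33 days.
Without Culture→Incubate, Incubate's earliest start moves from 6 to 0.
New critical path: Prep→Extract→Assay→Image = 8+8+9+2 = 27 ⇒ 27 days.

27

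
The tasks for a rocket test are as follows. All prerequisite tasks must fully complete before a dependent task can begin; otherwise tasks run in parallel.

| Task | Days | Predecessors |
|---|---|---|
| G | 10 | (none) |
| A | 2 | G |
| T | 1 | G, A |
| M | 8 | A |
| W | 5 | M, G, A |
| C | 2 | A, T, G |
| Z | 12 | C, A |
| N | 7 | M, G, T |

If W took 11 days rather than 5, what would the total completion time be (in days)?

31

Baseline: G→A→T→C→Z = 10+2+1+2+12 = 27 → 27 days.
W is off the critical path — its longest chain is 25 days, giving 2 of slack.
New critical path: G→A→M→W = 10+2+8+11 = 31 ⇒ 31 days.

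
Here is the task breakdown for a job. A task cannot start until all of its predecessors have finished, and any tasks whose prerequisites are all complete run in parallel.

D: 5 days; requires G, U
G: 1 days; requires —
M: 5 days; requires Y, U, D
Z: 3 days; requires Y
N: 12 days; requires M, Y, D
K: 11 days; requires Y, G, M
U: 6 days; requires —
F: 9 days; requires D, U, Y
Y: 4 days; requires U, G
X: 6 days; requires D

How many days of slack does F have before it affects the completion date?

8

Critical path: U→D→M→N = 6+5+5+12 = 28, so the finish is 28 days.
The longest chain containing F totals 20 days.
Float = 28 − 20 = 8.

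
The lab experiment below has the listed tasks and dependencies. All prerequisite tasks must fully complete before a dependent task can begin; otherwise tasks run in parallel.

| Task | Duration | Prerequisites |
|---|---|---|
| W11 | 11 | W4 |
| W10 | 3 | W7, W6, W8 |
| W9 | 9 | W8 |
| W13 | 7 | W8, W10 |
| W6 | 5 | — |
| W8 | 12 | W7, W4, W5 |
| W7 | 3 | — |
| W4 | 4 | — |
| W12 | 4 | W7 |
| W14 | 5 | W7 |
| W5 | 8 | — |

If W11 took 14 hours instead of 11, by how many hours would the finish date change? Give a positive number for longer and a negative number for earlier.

0

Actual critical path: W5→W8→W10→W13 = 8+12+3+7 = 30 ⇒ 30 hours.
The longest path through W11 is only 15 hours, so W11 has float 15.
That remains the longest chain; total 30 hours.
Change in finish: 30 − 30 = +0 hours.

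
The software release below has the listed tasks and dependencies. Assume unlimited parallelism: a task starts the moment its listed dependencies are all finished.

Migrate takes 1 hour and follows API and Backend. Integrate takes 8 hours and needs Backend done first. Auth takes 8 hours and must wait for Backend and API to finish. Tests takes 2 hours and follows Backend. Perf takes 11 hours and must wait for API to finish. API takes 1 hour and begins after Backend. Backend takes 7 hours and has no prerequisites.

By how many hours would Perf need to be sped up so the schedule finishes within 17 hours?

Current finish: 19 hours; target: 17.
Perf is on every critical path, so each hour cut from Perf cuts the finish by one (this holds down to a finish of 16).
Need 19 − 17 = 2 hours off Perf → Perf becomes 9 hours, finish becomes 17.

2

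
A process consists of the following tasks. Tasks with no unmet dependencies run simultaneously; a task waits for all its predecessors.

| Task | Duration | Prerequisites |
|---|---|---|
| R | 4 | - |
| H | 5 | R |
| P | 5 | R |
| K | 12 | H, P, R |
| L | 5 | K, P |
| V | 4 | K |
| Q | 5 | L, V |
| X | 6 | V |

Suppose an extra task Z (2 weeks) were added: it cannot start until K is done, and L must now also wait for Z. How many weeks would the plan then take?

33

Originally the plan takes 31 weeks.
With Z inserted, L now waits for max(K, P, Z).
New critical path: R→H→K→Z→L→Q = 4+5+12+2+5+5 = 33 ⇒ 33 weeks.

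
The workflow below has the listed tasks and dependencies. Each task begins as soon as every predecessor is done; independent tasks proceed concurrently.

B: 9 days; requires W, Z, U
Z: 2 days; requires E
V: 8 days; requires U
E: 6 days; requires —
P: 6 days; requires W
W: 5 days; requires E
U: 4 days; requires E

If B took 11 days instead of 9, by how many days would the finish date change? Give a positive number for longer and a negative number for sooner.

Actual critical path: E→W→B = 6+5+9 = 20 ⇒ 20 days.
B is on the critical path; changing it to 11 makes that path 22 days.
No other chain overtakes it, so the finish is 22 days.
Change in finish: 22 − 20 = +2 days.

2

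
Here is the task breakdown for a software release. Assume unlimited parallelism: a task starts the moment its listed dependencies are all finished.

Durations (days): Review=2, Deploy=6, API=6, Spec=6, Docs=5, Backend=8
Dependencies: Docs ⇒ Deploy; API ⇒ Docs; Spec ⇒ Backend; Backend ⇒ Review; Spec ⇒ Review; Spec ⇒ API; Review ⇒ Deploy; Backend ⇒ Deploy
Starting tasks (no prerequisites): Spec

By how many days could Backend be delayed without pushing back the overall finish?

1

Critical path: Spec→API→Docs→Deploy = 6+6+5+6 = 23, so the finish is 23 days.
Backend finishes as early as 14 and must finish by 15.
So Backend can slip 15 − 14 = 1 day.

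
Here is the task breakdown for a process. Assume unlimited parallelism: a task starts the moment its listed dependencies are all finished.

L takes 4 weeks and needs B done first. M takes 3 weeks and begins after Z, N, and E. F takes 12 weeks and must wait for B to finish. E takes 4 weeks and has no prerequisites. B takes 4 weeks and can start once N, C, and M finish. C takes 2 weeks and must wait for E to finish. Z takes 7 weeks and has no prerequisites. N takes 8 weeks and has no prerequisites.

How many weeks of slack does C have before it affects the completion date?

N→M→B→F = 8+3+4+12 = 27 sets the makespan at 27 weeks.
Longest path through C: 22 weeks (earliest finish 6, latest finish 11).
So C can slip 11 − 6 = 5 weeks.

5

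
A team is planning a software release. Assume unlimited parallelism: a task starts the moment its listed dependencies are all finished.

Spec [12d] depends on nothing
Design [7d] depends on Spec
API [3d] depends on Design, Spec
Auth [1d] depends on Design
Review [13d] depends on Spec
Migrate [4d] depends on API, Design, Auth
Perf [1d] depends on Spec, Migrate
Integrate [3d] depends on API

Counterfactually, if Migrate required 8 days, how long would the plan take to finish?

31

Baseline: Spec→Design→API→Migrate→Perf = 12+7+3+4+1 = 27 → 27 days.
Migrate lies on that path, so at 8 days the path becomes 31 days.
The critical path is still Spec→Design→API→Migrate→Perf; finish is now 31 days.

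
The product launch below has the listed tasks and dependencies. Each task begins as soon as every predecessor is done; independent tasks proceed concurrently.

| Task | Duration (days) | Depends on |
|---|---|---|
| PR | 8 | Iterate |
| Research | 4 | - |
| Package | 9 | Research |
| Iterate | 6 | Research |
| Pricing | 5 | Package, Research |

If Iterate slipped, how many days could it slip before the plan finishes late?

The longest chain is Research→Iterate→PR = 4+6+8 = 18; overall finish 18 days.
The longest chain containing Iterate totals 18 days.
So Iterate can slip 10 − 10 = 0 days.

0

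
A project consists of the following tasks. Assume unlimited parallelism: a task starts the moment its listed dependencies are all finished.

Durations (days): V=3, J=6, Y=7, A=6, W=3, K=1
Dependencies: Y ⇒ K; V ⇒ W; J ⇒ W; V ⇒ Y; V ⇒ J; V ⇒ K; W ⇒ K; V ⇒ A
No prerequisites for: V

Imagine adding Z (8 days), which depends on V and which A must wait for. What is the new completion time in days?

17

Originally the project takes 13 days.
With Z inserted, A now waits for max(V, Z).
New critical path: V→Z→A = 3+8+6 = 17 ⇒ 17 days.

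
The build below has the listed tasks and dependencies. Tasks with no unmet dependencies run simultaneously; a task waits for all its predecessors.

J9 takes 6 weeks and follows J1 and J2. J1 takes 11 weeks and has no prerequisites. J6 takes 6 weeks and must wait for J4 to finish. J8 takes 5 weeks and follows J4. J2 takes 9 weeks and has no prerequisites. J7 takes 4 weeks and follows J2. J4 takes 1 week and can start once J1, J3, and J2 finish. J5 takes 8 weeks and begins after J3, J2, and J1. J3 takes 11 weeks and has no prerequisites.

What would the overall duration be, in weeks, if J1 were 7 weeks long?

As given, the longest chain is J1→J5 = 11+8 = 19, so the finish is 19 weeks.
Since J1 is critical, the -4 change carries straight to that chain (now 15 weeks).
The binding chain switches to J3→J5 = 11+8 = 19; finish 19 weeks.

19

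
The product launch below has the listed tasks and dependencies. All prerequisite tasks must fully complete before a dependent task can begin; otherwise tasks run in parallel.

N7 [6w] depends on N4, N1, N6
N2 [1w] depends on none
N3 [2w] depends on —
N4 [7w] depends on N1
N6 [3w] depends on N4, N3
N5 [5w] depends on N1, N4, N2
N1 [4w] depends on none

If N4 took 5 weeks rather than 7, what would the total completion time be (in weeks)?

18

Critical path before the change: N1→N4→N6→N7 = 4+7+3+6 = 20 giving 20 weeks.
Since N4 is critical, the -2 change carries straight to that chain (now 18 weeks).
That remains the longest chain; total 18 weeks.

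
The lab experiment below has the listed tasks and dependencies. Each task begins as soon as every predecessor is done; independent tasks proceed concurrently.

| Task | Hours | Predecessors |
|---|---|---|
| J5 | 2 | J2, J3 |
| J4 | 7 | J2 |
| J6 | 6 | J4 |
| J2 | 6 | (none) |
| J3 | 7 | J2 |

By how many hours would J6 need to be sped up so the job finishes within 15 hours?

4

Current finish: 19 hours; target: 15.
J6 is on every critical path, so each hour cut from J6 cuts the finish by one (this holds down to a finish of 15).
Need 19 − 15 = 4 hours off J6 → J6 becomes 2 hours, finish becomes 15.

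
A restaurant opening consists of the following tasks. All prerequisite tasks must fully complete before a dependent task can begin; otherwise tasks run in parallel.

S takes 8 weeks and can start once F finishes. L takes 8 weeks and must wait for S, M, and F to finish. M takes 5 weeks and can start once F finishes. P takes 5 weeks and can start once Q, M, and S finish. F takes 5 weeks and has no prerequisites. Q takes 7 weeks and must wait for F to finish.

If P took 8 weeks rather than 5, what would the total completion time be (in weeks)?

Critical path before the change: F→S→L = 5+8+8 = 21 giving 21 weeks.
P has 3 weeks of float (longest path through it is 18).
No other chain overtakes it, so the finish is 21 weeks.

21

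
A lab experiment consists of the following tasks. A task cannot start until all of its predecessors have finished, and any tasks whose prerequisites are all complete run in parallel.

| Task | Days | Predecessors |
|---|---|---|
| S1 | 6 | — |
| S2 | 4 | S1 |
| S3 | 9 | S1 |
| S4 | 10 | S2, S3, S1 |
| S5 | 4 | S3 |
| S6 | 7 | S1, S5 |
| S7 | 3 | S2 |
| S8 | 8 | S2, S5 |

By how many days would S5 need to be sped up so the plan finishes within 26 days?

1

Current finish: 27 days; target: 26.
S5 is on every critical path, so each day cut from S5 cuts the finish by one (this holds down to a finish of 25).
Need 27 − 26 = 1 day off S5 → S5 becomes 3 days, finish becomes 26.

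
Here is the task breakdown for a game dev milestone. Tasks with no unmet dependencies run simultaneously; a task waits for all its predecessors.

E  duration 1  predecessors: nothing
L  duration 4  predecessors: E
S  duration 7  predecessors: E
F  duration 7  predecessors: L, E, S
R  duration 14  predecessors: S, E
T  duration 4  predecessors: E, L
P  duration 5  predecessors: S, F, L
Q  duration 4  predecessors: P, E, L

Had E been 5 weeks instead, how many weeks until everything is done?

Critical path before the change: E→S→F→P→Q = 1+7+7+5+4 = 24 giving 24 weeks.
Since E is critical, the +4 change carries straight to that chain (now 28 weeks).
No other chain overtakes it, so the finish is 28 weeks.

28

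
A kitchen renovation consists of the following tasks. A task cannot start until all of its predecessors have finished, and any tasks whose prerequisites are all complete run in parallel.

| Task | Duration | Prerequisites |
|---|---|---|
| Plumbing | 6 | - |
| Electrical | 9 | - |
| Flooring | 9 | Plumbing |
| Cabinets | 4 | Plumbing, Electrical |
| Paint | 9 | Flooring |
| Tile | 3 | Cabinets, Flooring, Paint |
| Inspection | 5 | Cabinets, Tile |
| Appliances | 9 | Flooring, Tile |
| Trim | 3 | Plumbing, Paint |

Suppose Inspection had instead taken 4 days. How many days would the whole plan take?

36

Actual critical path: Plumbing→Flooring→Paint→Tile→Appliances = 6+9+9+3+9 = 36 ⇒ 36 days.
Inspection is off the critical path — its longest chain is 32 days, giving 4 of slack.
No other chain overtakes it, so the finish is 36 days.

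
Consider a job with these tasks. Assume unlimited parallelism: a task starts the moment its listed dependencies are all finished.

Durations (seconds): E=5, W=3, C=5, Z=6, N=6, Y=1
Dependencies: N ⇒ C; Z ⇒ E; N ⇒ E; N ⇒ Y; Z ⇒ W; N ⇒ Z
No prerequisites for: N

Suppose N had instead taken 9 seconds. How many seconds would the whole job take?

Critical path before the change: N→Z→E = 6+6+5 = 17 giving 17 seconds.
N is on the critical path; changing it to 9 makes that path 20 seconds.
The critical path is still N→Z→E; finish is now 20 seconds.

20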